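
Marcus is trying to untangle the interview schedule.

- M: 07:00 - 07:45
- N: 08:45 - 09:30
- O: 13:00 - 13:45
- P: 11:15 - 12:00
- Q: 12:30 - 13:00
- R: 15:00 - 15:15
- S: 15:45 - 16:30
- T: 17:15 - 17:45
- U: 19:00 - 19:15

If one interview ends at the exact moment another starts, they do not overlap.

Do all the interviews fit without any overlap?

Yes

Two intervals overlap when each starts before the other ends.
Sorted by start: M, N, P, Q, O, R, S, T, U.
N starts after M ends; M is clear from here.
P starts after N ends; N is clear from here.
Q starts after P ends; P is clear from here.
O starts exactly when Q ends (back-to-back, no overlap); Q is clear from here.
R starts after O ends; O is clear from here.
S starts after R ends; R is clear from here.
T starts after S ends; S is clear from here.
U starts after T ends.
Every pair is clear; the schedule has no overlaps.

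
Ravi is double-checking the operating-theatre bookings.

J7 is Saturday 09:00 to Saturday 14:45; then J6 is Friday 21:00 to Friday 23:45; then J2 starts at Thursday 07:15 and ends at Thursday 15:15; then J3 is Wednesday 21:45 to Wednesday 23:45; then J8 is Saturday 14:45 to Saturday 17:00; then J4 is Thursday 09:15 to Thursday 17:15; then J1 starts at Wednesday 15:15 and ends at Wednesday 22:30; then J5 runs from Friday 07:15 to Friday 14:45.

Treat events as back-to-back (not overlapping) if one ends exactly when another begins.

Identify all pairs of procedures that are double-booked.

Sorted by start: J1, J3, J2, J4, J5, J6, J7, J8.
J3 starts before J1 ends → J1 and J3 overlap.
J2 starts after J1 ends, so J1 has no further overlaps.
J2 starts after J3 ends, so J3 has no further overlaps.
J4 starts before J2 ends → J2 and J4 overlap.
J5 starts after J2 ends, so J2 has no further overlaps.
J5 starts after J4 ends, so J4 has no further overlaps.
J6 starts after J5 ends, so J5 has no further overlaps.
J7 starts after J6 ends, so J6 has no further overlaps.
J8 starts exactly when J7 ends (back-to-back, no overlap).

J1 & J3, J2 & J4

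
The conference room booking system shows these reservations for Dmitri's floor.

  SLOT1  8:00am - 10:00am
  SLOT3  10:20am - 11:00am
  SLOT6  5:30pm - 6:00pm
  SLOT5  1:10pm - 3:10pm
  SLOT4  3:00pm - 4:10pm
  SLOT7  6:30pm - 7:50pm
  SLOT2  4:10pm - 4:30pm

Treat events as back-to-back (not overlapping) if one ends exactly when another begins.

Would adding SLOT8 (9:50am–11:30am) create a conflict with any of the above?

Yes — it overlaps SLOT1, SLOT3

SLOT1: starts 8:00am before SLOT8 ends 11:30am, and ends 10:00am after SLOT8 starts 9:50am → overlap.
SLOT3: starts 10:20am before SLOT8 ends 11:30am, and ends 11:00am after SLOT8 starts 9:50am → overlap.
SLOT5: starts 1:10pm at or after SLOT8 ends 11:30am → clear.
SLOT4: starts 3:00pm at or after SLOT8 ends 11:30am → clear.
SLOT2: starts 4:10pm at or after SLOT8 ends 11:30am → clear.
SLOT6: starts 5:30pm at or after SLOT8 ends 11:30am → clear.
SLOT7: starts 6:30pm at or after SLOT8 ends 11:30am → clear.
SLOT8 overlaps SLOT1, SLOT3.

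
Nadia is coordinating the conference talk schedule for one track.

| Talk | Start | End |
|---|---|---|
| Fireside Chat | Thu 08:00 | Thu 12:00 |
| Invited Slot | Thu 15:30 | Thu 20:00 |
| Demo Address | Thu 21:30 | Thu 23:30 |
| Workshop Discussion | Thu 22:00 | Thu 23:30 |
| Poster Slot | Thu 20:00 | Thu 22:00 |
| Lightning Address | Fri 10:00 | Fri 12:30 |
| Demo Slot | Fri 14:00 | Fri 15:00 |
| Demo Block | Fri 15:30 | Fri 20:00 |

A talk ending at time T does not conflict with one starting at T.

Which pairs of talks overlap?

Sorted by start: Fireside Chat, Invited Slot, Poster Slot, Demo Address, Workshop Discussion, Lightning Address, Demo Slot, Demo Block.
Invited Slot starts after Fireside Chat ends; Fireside Chat is clear from here.
Poster Slot starts exactly when Invited Slot ends (back-to-back, no overlap); Invited Slot is clear from here.
Demo Address starts before Poster Slot ends → Poster Slot and Demo Address overlap.
Workshop Discussion starts exactly when Poster Slot ends (back-to-back, no overlap); Poster Slot is clear from here.
Workshop Discussion starts before Demo Address ends → Demo Address and Workshop Discussion overlap.
Lightning Address starts after Demo Address ends; Demo Address is clear from here.
Lightning Address starts after Workshop Discussion ends; Workshop Discussion is clear from here.
Demo Slot starts after Lightning Address ends; Lightning Address is clear from here.
Demo Block starts after Demo Slot ends.

Demo Address & Poster Slot, Demo Address & Workshop Discussion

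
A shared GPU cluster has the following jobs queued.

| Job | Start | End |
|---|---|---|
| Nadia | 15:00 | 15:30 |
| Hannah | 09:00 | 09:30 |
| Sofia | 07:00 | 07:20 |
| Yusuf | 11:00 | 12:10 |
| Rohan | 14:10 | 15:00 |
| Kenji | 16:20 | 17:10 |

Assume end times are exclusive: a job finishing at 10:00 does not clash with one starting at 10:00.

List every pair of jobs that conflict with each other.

Sorted by start: Sofia, Hannah, Yusuf, Rohan, Nadia, Kenji.
Hannah starts after Sofia ends, so nothing later overlaps Sofia either.
Yusuf starts after Hannah ends, so nothing later overlaps Hannah either.
Rohan starts after Yusuf ends, so nothing later overlaps Yusuf either.
Nadia starts exactly when Rohan ends (back-to-back, no overlap), so nothing later overlaps Rohan either.
Kenji starts after Nadia ends.

no conflicts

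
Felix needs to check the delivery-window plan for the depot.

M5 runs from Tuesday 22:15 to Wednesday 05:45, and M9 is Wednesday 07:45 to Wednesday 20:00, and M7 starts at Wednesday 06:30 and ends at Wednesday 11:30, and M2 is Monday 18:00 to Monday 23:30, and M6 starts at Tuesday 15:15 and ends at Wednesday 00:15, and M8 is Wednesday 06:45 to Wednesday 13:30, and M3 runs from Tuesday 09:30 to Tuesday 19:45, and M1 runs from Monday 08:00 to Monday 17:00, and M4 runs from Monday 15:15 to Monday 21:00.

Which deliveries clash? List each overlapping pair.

Sorted by start: M1, M4, M2, M3, M6, M5, M7, M8, M9.
M4 starts before M1 ends → M1 and M4 overlap.
M2 starts after M1 ends — done with M1.
M2 starts before M4 ends → M4 and M2 overlap.
M3 starts after M4 ends — done with M4.
M3 starts after M2 ends — done with M2.
M6 starts before M3 ends → M3 and M6 overlap.
M5 starts after M3 ends — done with M3.
M5 starts before M6 ends → M6 and M5 overlap.
M7 starts after M6 ends — done with M6.
M7 starts after M5 ends — done with M5.
M8 starts before M7 ends → M7 and M8 overlap.
M9 starts before M7 ends → M7 and M9 overlap.
M9 starts before M8 ends → M8 and M9 overlap.

M1 & M4, M2 & M4, M3 & M6, M5 & M6, M7 & M8, M7 & M9, M8 & M9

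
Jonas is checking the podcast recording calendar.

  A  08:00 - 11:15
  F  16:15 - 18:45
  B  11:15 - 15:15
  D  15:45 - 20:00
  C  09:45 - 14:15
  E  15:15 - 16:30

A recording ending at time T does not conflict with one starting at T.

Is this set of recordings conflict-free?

No

Sorted by start: A, C, B, E, D, F.
C starts before A ends → A and C overlap.
That's a conflict, so the schedule is not conflict-free.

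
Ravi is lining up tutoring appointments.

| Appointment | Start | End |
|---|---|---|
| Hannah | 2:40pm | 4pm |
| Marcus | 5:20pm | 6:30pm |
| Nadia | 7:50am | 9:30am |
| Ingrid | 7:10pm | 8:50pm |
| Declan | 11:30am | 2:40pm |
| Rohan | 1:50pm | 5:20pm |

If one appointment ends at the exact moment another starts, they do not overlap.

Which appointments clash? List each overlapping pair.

Declan & Rohan, Hannah & Rohan

Sorted by start: Nadia, Declan, Rohan, Hannah, Marcus, Ingrid.
Declan starts after Nadia ends — done with Nadia.
Rohan starts before Declan ends → Declan and Rohan overlap.
Hannah starts exactly when Declan ends (back-to-back, no overlap) — done with Declan.
Hannah starts before Rohan ends → Rohan and Hannah overlap.
Marcus starts exactly when Rohan ends (back-to-back, no overlap) — done with Rohan.
Marcus starts after Hannah ends — done with Hannah.
Ingrid starts after Marcus ends.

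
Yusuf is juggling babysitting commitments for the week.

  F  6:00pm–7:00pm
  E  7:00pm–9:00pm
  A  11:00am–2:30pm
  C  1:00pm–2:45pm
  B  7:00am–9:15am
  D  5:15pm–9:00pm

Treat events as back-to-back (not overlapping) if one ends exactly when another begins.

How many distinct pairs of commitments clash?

Sorted by start: B, A, C, D, F, E.
A starts after B ends — done with B.
C starts before A ends → A and C overlap.
D starts after A ends — done with A.
D starts after C ends — done with C.
F starts before D ends → D and F overlap.
E starts before D ends → D and E overlap.
E starts exactly when F ends (back-to-back, no overlap).
Overlapping pairs: A & C, D & E, D & F — 3 in total.

3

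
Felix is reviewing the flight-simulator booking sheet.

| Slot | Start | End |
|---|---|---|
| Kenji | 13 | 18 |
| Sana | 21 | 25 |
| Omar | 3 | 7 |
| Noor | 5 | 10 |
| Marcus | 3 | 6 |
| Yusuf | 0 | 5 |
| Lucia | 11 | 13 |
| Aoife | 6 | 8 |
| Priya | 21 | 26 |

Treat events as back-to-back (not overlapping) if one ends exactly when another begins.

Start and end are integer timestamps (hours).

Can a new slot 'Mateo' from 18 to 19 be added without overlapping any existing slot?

Yusuf: ends 5 at or before Mateo starts 18 → clear.
Marcus: ends 6 at or before Mateo starts 18 → clear.
Omar: ends 7 at or before Mateo starts 18 → clear.
Noor: ends 10 at or before Mateo starts 18 → clear.
Aoife: ends 8 at or before Mateo starts 18 → clear.
Lucia: ends 13 at or before Mateo starts 18 → clear.
Kenji: ends 18 at or before Mateo starts 18 → clear.
Sana: starts 21 at or after Mateo ends 19 → clear.
Priya: starts 21 at or after Mateo ends 19 → clear.

Yes — the slot is free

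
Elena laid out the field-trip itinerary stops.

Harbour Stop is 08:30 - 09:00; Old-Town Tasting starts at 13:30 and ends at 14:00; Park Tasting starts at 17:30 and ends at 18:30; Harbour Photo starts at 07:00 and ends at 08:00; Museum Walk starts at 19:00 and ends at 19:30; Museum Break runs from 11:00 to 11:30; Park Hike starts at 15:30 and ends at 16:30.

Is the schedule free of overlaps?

Yes

Two intervals overlap when each starts before the other ends.
Sorted by start: Harbour Photo, Harbour Stop, Museum Break, Old-Town Tasting, Park Hike, Park Tasting, Museum Walk.
Harbour Stop starts after Harbour Photo ends, so Harbour Photo has no further overlaps.
Museum Break starts after Harbour Stop ends, so Harbour Stop has no further overlaps.
Old-Town Tasting starts after Museum Break ends, so Museum Break has no further overlaps.
Park Hike starts after Old-Town Tasting ends, so Old-Town Tasting has no further overlaps.
Park Tasting starts after Park Hike ends, so Park Hike has no further overlaps.
Museum Walk starts after Park Tasting ends.
Every pair is clear; the schedule has no overlaps.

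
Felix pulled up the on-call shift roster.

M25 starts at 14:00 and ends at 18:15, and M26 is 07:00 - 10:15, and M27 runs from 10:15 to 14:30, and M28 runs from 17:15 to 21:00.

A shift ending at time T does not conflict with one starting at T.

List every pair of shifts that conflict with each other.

Check each pair: they overlap iff neither finishes before the other starts.
Sorted by start: M26, M27, M25, M28.
M27 starts exactly when M26 ends (back-to-back, no overlap), so M26 has no further overlaps.
M25 starts before M27 ends → M27 and M25 overlap.
M28 starts after M27 ends.
M28 starts before M25 ends → M25 and M28 overlap.

M25 & M27, M25 & M28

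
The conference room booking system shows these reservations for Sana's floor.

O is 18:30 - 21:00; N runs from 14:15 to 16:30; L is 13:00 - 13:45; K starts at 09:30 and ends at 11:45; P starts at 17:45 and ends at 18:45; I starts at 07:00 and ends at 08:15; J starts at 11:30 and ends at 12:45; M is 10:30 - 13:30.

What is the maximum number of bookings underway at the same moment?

3

Walk through starts and ends in time order (an end at T is processed before a start at T):
07:00 start I → 1
08:15 end I → 0
09:30 start K → 1
10:30 start M → 2
11:30 start J → 3
11:45 end K → 2
12:45 end J → 1
13:00 start L → 2
13:30 end M → 1
13:45 end L → 0
14:15 start N → 1
16:30 end N → 0
17:45 start P → 1
18:30 start O → 2
18:45 end P → 1
21:00 end O → 0
Peak is 3, at 11:30 (J, K, M).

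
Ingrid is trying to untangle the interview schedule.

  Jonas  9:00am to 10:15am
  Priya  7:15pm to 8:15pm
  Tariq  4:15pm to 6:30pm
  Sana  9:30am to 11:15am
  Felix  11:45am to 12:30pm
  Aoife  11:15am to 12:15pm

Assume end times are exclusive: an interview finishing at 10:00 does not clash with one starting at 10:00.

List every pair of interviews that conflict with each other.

Aoife & Felix, Jonas & Sana

Sorted by start: Jonas, Sana, Aoife, Felix, Tariq, Priya.
Sana starts before Jonas ends → Jonas and Sana overlap.
Aoife starts after Jonas ends — done with Jonas.
Aoife starts exactly when Sana ends (back-to-back, no overlap) — done with Sana.
Felix starts before Aoife ends → Aoife and Felix overlap.
Tariq starts after Aoife ends — done with Aoife.
Tariq starts after Felix ends — done with Felix.
Priya starts after Tariq ends.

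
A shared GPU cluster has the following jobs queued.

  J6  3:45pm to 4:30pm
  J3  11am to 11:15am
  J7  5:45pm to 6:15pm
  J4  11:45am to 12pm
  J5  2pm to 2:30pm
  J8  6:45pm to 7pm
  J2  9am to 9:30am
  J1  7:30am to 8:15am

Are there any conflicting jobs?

Two intervals overlap when each starts before the other ends.
Sorted by start: J1, J2, J3, J4, J5, J6, J7, J8.
J2 starts after J1 ends, so nothing later overlaps J1 either.
J3 starts after J2 ends, so nothing later overlaps J2 either.
J4 starts after J3 ends, so nothing later overlaps J3 either.
J5 starts after J4 ends, so nothing later overlaps J4 either.
J6 starts after J5 ends, so nothing later overlaps J5 either.
J7 starts after J6 ends, so nothing later overlaps J6 either.
J8 starts after J7 ends.
Every pair is clear; the schedule has no overlaps.

No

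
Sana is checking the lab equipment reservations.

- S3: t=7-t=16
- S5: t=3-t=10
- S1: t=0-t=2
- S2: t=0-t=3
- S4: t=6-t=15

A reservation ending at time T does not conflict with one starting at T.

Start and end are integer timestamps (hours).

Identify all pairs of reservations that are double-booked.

S1 & S2, S3 & S4, S3 & S5, S4 & S5

Sorted by start: S1, S2, S5, S4, S3.
S2 starts before S1 ends → S1 and S2 overlap.
S5 starts after S1 ends, so nothing later overlaps S1 either.
S5 starts exactly when S2 ends (back-to-back, no overlap), so nothing later overlaps S2 either.
S4 starts before S5 ends → S5 and S4 overlap.
S3 starts before S5 ends → S5 and S3 overlap.
S3 starts before S4 ends → S4 and S3 overlap.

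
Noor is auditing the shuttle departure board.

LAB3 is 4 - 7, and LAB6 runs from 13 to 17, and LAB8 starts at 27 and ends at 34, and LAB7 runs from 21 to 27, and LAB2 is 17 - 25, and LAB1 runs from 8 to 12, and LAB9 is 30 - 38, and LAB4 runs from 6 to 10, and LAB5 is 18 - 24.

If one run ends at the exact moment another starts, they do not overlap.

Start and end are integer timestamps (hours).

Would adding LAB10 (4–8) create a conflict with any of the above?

LAB3: starts 4 before LAB10 ends 8, and ends 7 after LAB10 starts 4 → overlap.
LAB4: starts 6 before LAB10 ends 8, and ends 10 after LAB10 starts 4 → overlap.
LAB1: starts 8 at or after LAB10 ends 8 → clear.
LAB6: starts 13 at or after LAB10 ends 8 → clear.
LAB2: starts 17 at or after LAB10 ends 8 → clear.
LAB5: starts 18 at or after LAB10 ends 8 → clear.
LAB7: starts 21 at or after LAB10 ends 8 → clear.
LAB8: starts 27 at or after LAB10 ends 8 → clear.
LAB9: starts 30 at or after LAB10 ends 8 → clear.
LAB10 overlaps LAB3, LAB4.

Yes — it overlaps LAB3, LAB4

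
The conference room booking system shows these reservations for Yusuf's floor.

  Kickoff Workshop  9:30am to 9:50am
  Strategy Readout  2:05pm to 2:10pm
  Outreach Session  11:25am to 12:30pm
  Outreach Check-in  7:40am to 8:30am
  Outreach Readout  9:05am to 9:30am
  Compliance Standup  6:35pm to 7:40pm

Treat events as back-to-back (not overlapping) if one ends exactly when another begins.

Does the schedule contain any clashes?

Sorted by start: Outreach Check-in, Outreach Readout, Kickoff Workshop, Outreach Session, Strategy Readout, Compliance Standup.
Outreach Readout starts after Outreach Check-in ends — done with Outreach Check-in.
Kickoff Workshop starts exactly when Outreach Readout ends (back-to-back, no overlap) — done with Outreach Readout.
Outreach Session starts after Kickoff Workshop ends — done with Kickoff Workshop.
Strategy Readout starts after Outreach Session ends — done with Outreach Session.
Compliance Standup starts after Strategy Readout ends.
Every pair is clear; the schedule has no overlaps.

No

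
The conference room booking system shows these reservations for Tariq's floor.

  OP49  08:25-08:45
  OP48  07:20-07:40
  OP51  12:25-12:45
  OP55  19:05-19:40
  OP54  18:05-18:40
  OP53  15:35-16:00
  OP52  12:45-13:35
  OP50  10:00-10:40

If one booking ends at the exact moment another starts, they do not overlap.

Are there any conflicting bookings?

Two intervals overlap when each starts before the other ends.
Sorted by start: OP48, OP49, OP50, OP51, OP52, OP53, OP54, OP55.
OP49 starts after OP48 ends, so nothing later overlaps OP48 either.
OP50 starts after OP49 ends, so nothing later overlaps OP49 either.
OP51 starts after OP50 ends, so nothing later overlaps OP50 either.
OP52 starts exactly when OP51 ends (back-to-back, no overlap), so nothing later overlaps OP51 either.
OP53 starts after OP52 ends, so nothing later overlaps OP52 either.
OP54 starts after OP53 ends, so nothing later overlaps OP53 either.
OP55 starts after OP54 ends.
Every pair is clear; the schedule has no overlaps.

No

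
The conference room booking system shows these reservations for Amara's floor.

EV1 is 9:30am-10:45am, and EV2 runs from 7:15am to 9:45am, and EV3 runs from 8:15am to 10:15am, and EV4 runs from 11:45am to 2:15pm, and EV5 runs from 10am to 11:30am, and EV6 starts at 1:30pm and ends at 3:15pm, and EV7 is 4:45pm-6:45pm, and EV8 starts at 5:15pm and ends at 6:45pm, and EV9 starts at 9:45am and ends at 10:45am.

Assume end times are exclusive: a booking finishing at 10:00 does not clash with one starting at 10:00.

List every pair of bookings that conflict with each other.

Sorted by start: EV2, EV3, EV1, EV9, EV5, EV4, EV6, EV7, EV8.
EV3 starts before EV2 ends → EV2 and EV3 overlap.
EV1 starts before EV2 ends → EV2 and EV1 overlap.
EV9 starts exactly when EV2 ends (back-to-back, no overlap), so nothing later overlaps EV2 either.
EV1 starts before EV3 ends → EV3 and EV1 overlap.
EV9 starts before EV3 ends → EV3 and EV9 overlap.
EV5 starts before EV3 ends → EV3 and EV5 overlap.
EV4 starts after EV3 ends, so nothing later overlaps EV3 either.
EV9 starts before EV1 ends → EV1 and EV9 overlap.
EV5 starts before EV1 ends → EV1 and EV5 overlap.
EV4 starts after EV1 ends, so nothing later overlaps EV1 either.
EV5 starts before EV9 ends → EV9 and EV5 overlap.
EV4 starts after EV9 ends, so nothing later overlaps EV9 either.
EV4 starts after EV5 ends, so nothing later overlaps EV5 either.
EV6 starts before EV4 ends → EV4 and EV6 overlap.
EV7 starts after EV4 ends, so nothing later overlaps EV4 either.
EV7 starts after EV6 ends, so nothing later overlaps EV6 either.
EV8 starts before EV7 ends → EV7 and EV8 overlap.

EV1 & EV2, EV1 & EV3, EV1 & EV5, EV1 & EV9, EV2 & EV3, EV3 & EV5, EV3 & EV9, EV4 & EV6, EV5 & EV9, EV7 & EV8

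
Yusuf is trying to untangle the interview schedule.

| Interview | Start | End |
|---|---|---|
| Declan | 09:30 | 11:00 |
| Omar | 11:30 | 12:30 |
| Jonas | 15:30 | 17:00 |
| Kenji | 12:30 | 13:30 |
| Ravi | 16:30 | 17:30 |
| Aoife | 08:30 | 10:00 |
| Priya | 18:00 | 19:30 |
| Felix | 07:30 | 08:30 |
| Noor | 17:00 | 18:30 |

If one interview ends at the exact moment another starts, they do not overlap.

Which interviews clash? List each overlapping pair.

Two intervals overlap when each starts before the other ends.
Sorted by start: Felix, Aoife, Declan, Omar, Kenji, Jonas, Ravi, Noor, Priya.
Aoife starts exactly when Felix ends (back-to-back, no overlap); Felix is clear from here.
Declan starts before Aoife ends → Aoife and Declan overlap.
Omar starts after Aoife ends; Aoife is clear from here.
Omar starts after Declan ends; Declan is clear from here.
Kenji starts exactly when Omar ends (back-to-back, no overlap); Omar is clear from here.
Jonas starts after Kenji ends; Kenji is clear from here.
Ravi starts before Jonas ends → Jonas and Ravi overlap.
Noor starts exactly when Jonas ends (back-to-back, no overlap); Jonas is clear from here.
Noor starts before Ravi ends → Ravi and Noor overlap.
Priya starts after Ravi ends.
Priya starts before Noor ends → Noor and Priya overlap.

Aoife & Declan, Jonas & Ravi, Noor & Priya, Noor & Ravi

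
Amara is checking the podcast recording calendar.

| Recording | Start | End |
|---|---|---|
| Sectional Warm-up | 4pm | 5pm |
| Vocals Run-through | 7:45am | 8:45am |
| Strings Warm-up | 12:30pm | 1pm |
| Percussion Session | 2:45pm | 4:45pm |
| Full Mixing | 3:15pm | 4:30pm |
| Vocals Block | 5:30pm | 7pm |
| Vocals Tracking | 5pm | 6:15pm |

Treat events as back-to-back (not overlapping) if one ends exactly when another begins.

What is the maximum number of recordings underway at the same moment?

3

Walk through starts and ends in time order (an end at T is processed before a start at T):
7:45am start Vocals Run-through → 1
8:45am end Vocals Run-through → 0
12:30pm start Strings Warm-up → 1
1pm end Strings Warm-up → 0
2:45pm start Percussion Session → 1
3:15pm start Full Mixing → 2
4pm start Sectional Warm-up → 3
4:30pm end Full Mixing → 2
4:45pm end Percussion Session → 1
5pm end Sectional Warm-up → 0
5pm start Vocals Tracking → 1
5:30pm start Vocals Block → 2
6:15pm end Vocals Tracking → 1
7pm end Vocals Block → 0
Peak is 3, at 4pm (Full Mixing, Percussion Session, Sectional Warm-up).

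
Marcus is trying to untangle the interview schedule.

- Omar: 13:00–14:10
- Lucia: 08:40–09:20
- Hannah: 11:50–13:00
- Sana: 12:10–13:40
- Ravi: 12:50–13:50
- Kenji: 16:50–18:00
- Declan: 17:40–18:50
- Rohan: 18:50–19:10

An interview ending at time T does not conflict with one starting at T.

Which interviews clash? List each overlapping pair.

Declan & Kenji, Hannah & Ravi, Hannah & Sana, Omar & Ravi, Omar & Sana, Ravi & Sana

Sorted by start: Lucia, Hannah, Sana, Ravi, Omar, Kenji, Declan, Rohan.
Hannah starts after Lucia ends; Lucia is clear from here.
Sana starts before Hannah ends → Hannah and Sana overlap.
Ravi starts before Hannah ends → Hannah and Ravi overlap.
Omar starts exactly when Hannah ends (back-to-back, no overlap); Hannah is clear from here.
Ravi starts before Sana ends → Sana and Ravi overlap.
Omar starts before Sana ends → Sana and Omar overlap.
Kenji starts after Sana ends; Sana is clear from here.
Omar starts before Ravi ends → Ravi and Omar overlap.
Kenji starts after Ravi ends; Ravi is clear from here.
Kenji starts after Omar ends; Omar is clear from here.
Declan starts before Kenji ends → Kenji and Declan overlap.
Rohan starts after Kenji ends.
Rohan starts exactly when Declan ends (back-to-back, no overlap).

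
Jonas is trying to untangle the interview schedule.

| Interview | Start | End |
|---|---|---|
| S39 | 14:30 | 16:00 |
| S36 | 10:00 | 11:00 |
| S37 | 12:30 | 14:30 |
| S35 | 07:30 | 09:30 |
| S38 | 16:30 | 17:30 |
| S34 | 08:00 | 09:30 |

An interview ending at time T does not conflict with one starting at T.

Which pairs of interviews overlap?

S34 & S35

Check each pair: they overlap iff neither finishes before the other starts.
Sorted by start: S35, S34, S36, S37, S39, S38.
S34 starts before S35 ends → S35 and S34 overlap.
S36 starts after S35 ends; S35 is clear from here.
S36 starts after S34 ends; S34 is clear from here.
S37 starts after S36 ends; S36 is clear from here.
S39 starts exactly when S37 ends (back-to-back, no overlap); S37 is clear from here.
S38 starts after S39 ends.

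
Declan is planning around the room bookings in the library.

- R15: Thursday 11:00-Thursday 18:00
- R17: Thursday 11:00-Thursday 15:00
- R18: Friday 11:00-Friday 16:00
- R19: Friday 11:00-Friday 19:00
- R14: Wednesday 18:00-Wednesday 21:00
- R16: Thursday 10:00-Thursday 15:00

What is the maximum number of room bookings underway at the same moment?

Sort all start/end points and keep a running count:
Wednesday 18:00 start R14 → 1
Wednesday 21:00 end R14 → 0
Thursday 10:00 start R16 → 1
Thursday 11:00 start R15 → 2
Thursday 11:00 start R17 → 3
Thursday 15:00 end R16 → 2
Thursday 15:00 end R17 → 1
Thursday 18:00 end R15 → 0
Friday 11:00 start R18 → 1
Friday 11:00 start R19 → 2
Friday 16:00 end R18 → 1
Friday 19:00 end R19 → 0
Peak is 3, at Thursday 11:00 (R15, R16, R17).

3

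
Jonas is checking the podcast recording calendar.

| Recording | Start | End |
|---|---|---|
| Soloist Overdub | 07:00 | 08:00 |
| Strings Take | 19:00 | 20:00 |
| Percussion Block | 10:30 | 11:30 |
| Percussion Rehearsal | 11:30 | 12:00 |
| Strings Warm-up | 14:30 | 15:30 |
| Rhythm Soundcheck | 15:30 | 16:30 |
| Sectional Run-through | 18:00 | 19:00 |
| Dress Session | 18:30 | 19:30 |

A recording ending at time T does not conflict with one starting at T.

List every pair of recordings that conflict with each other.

Check each pair: they overlap iff neither finishes before the other starts.
Sorted by start: Soloist Overdub, Percussion Block, Percussion Rehearsal, Strings Warm-up, Rhythm Soundcheck, Sectional Run-through, Dress Session, Strings Take.
Percussion Block starts after Soloist Overdub ends — done with Soloist Overdub.
Percussion Rehearsal starts exactly when Percussion Block ends (back-to-back, no overlap) — done with Percussion Block.
Strings Warm-up starts after Percussion Rehearsal ends — done with Percussion Rehearsal.
Rhythm Soundcheck starts exactly when Strings Warm-up ends (back-to-back, no overlap) — done with Strings Warm-up.
Sectional Run-through starts after Rhythm Soundcheck ends — done with Rhythm Soundcheck.
Dress Session starts before Sectional Run-through ends → Sectional Run-through and Dress Session overlap.
Strings Take starts exactly when Sectional Run-through ends (back-to-back, no overlap).
Strings Take starts before Dress Session ends → Dress Session and Strings Take overlap.

Dress Session & Sectional Run-through, Dress Session & Strings Take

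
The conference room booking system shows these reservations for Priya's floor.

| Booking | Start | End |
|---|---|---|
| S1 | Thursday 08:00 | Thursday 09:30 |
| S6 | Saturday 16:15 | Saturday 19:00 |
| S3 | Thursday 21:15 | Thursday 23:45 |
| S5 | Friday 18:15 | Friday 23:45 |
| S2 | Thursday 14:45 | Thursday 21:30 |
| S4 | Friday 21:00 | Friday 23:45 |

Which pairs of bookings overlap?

Sorted by start: S1, S2, S3, S5, S4, S6.
S2 starts after S1 ends, so nothing later overlaps S1 either.
S3 starts before S2 ends → S2 and S3 overlap.
S5 starts after S2 ends, so nothing later overlaps S2 either.
S5 starts after S3 ends, so nothing later overlaps S3 either.
S4 starts before S5 ends → S5 and S4 overlap.
S6 starts after S5 ends.
S6 starts after S4 ends.

S2 & S3, S4 & S5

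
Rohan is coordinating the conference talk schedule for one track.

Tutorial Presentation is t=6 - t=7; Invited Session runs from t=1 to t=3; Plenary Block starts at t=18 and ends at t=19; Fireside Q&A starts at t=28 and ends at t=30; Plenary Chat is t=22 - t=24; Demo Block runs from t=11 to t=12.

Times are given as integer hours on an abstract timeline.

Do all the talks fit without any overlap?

Yes

Two intervals overlap when each starts before the other ends.
Sorted by start: Invited Session, Tutorial Presentation, Demo Block, Plenary Block, Plenary Chat, Fireside Q&A.
Tutorial Presentation starts after Invited Session ends — done with Invited Session.
Demo Block starts after Tutorial Presentation ends — done with Tutorial Presentation.
Plenary Block starts after Demo Block ends — done with Demo Block.
Plenary Chat starts after Plenary Block ends — done with Plenary Block.
Fireside Q&A starts after Plenary Chat ends.
Every pair is clear; the schedule has no overlaps.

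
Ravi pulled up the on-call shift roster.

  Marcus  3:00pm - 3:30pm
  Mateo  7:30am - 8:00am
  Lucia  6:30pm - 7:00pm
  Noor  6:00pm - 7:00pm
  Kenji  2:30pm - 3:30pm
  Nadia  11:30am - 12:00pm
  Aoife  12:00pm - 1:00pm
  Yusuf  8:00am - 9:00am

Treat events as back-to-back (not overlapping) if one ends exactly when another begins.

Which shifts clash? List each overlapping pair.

Sorted by start: Mateo, Yusuf, Nadia, Aoife, Kenji, Marcus, Noor, Lucia.
Yusuf starts exactly when Mateo ends (back-to-back, no overlap) — done with Mateo.
Nadia starts after Yusuf ends — done with Yusuf.
Aoife starts exactly when Nadia ends (back-to-back, no overlap) — done with Nadia.
Kenji starts after Aoife ends — done with Aoife.
Marcus starts before Kenji ends → Kenji and Marcus overlap.
Noor starts after Kenji ends — done with Kenji.
Noor starts after Marcus ends — done with Marcus.
Lucia starts before Noor ends → Noor and Lucia overlap.

Kenji & Marcus, Lucia & Noor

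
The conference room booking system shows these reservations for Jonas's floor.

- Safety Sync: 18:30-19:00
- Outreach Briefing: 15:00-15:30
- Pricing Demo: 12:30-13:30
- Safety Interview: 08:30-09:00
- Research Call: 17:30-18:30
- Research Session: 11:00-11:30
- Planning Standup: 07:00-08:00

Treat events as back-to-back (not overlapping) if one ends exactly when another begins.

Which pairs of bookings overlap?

none

Check each pair: they overlap iff neither finishes before the other starts.
Sorted by start: Planning Standup, Safety Interview, Research Session, Pricing Demo, Outreach Briefing, Research Call, Safety Sync.
Safety Interview starts after Planning Standup ends, so nothing later overlaps Planning Standup either.
Research Session starts after Safety Interview ends, so nothing later overlaps Safety Interview either.
Pricing Demo starts after Research Session ends, so nothing later overlaps Research Session either.
Outreach Briefing starts after Pricing Demo ends, so nothing later overlaps Pricing Demo either.
Research Call starts after Outreach Briefing ends, so nothing later overlaps Outreach Briefing either.
Safety Sync starts exactly when Research Call ends (back-to-back, no overlap).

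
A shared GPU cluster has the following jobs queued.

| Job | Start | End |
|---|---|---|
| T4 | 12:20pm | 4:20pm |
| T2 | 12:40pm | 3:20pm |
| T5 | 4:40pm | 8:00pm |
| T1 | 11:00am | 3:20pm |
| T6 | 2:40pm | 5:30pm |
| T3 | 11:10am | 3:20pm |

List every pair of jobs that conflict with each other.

T1 & T2, T1 & T3, T1 & T4, T1 & T6, T2 & T3, T2 & T4, T2 & T6, T3 & T4, T3 & T6, T4 & T6, T5 & T6

Check each pair: they overlap iff neither finishes before the other starts.
Sorted by start: T1, T3, T4, T2, T6, T5.
T3 starts before T1 ends → T1 and T3 overlap.
T4 starts before T1 ends → T1 and T4 overlap.
T2 starts before T1 ends → T1 and T2 overlap.
T6 starts before T1 ends → T1 and T6 overlap.
T5 starts after T1 ends.
T4 starts before T3 ends → T3 and T4 overlap.
T2 starts before T3 ends → T3 and T2 overlap.
T6 starts before T3 ends → T3 and T6 overlap.
T5 starts after T3 ends.
T2 starts before T4 ends → T4 and T2 overlap.
T6 starts before T4 ends → T4 and T6 overlap.
T5 starts after T4 ends.
T6 starts before T2 ends → T2 and T6 overlap.
T5 starts after T2 ends.
T5 starts before T6 ends → T6 and T5 overlap.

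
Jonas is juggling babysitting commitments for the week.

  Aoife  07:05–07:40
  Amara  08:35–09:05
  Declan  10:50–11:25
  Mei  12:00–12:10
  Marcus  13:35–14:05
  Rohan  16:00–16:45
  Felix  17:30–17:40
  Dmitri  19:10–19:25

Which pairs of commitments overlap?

none

Sorted by start: Aoife, Amara, Declan, Mei, Marcus, Rohan, Felix, Dmitri.
Amara starts after Aoife ends; Aoife is clear from here.
Declan starts after Amara ends; Amara is clear from here.
Mei starts after Declan ends; Declan is clear from here.
Marcus starts after Mei ends; Mei is clear from here.
Rohan starts after Marcus ends; Marcus is clear from here.
Felix starts after Rohan ends; Rohan is clear from here.
Dmitri starts after Felix ends.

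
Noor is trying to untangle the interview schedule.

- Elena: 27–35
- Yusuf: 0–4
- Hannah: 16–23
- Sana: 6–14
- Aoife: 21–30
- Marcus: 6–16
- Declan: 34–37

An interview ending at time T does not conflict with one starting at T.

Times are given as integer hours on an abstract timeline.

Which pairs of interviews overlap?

Aoife & Elena, Aoife & Hannah, Declan & Elena, Marcus & Sana

Sorted by start: Yusuf, Marcus, Sana, Hannah, Aoife, Elena, Declan.
Marcus starts after Yusuf ends, so Yusuf has no further overlaps.
Sana starts before Marcus ends → Marcus and Sana overlap.
Hannah starts exactly when Marcus ends (back-to-back, no overlap), so Marcus has no further overlaps.
Hannah starts after Sana ends, so Sana has no further overlaps.
Aoife starts before Hannah ends → Hannah and Aoife overlap.
Elena starts after Hannah ends, so Hannah has no further overlaps.
Elena starts before Aoife ends → Aoife and Elena overlap.
Declan starts after Aoife ends.
Declan starts before Elena ends → Elena and Declan overlap.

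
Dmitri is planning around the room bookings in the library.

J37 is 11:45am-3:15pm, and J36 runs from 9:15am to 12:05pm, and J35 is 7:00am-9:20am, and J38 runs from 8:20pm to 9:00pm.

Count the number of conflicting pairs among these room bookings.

2

Check each pair: they overlap iff neither finishes before the other starts.
Sorted by start: J35, J36, J37, J38.
J36 starts before J35 ends → J35 and J36 overlap.
J37 starts after J35 ends, so nothing later overlaps J35 either.
J37 starts before J36 ends → J36 and J37 overlap.
J38 starts after J36 ends.
J38 starts after J37 ends.
Overlapping pairs: J35 & J36, J36 & J37 — 2 in total.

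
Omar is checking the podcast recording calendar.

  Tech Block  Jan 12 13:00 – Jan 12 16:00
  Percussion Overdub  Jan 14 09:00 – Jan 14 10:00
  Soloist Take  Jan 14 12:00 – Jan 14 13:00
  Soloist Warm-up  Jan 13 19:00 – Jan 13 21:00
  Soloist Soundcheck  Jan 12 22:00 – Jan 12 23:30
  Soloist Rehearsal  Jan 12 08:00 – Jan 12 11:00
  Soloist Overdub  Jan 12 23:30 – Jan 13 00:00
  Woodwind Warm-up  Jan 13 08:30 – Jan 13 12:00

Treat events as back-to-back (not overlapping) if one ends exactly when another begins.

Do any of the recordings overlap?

No

Sorted by start: Soloist Rehearsal, Tech Block, Soloist Soundcheck, Soloist Overdub, Woodwind Warm-up, Soloist Warm-up, Percussion Overdub, Soloist Take.
Tech Block starts after Soloist Rehearsal ends, so Soloist Rehearsal has no further overlaps.
Soloist Soundcheck starts after Tech Block ends, so Tech Block has no further overlaps.
Soloist Overdub starts exactly when Soloist Soundcheck ends (back-to-back, no overlap), so Soloist Soundcheck has no further overlaps.
Woodwind Warm-up starts after Soloist Overdub ends, so Soloist Overdub has no further overlaps.
Soloist Warm-up starts after Woodwind Warm-up ends, so Woodwind Warm-up has no further overlaps.
Percussion Overdub starts after Soloist Warm-up ends, so Soloist Warm-up has no further overlaps.
Soloist Take starts after Percussion Overdub ends.
Every pair is clear; the schedule has no overlaps.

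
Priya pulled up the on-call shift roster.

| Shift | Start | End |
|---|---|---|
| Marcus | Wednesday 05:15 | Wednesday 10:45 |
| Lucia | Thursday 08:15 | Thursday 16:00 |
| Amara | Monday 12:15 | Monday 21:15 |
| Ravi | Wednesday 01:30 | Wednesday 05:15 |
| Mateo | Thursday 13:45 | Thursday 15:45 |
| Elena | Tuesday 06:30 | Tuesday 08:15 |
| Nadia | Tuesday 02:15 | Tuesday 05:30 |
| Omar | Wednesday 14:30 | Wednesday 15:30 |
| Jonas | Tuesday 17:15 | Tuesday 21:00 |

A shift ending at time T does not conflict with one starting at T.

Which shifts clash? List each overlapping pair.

Lucia & Mateo

Two intervals overlap when each starts before the other ends.
Sorted by start: Amara, Nadia, Elena, Jonas, Ravi, Marcus, Omar, Lucia, Mateo.
Nadia starts after Amara ends, so nothing later overlaps Amara either.
Elena starts after Nadia ends, so nothing later overlaps Nadia either.
Jonas starts after Elena ends, so nothing later overlaps Elena either.
Ravi starts after Jonas ends, so nothing later overlaps Jonas either.
Marcus starts exactly when Ravi ends (back-to-back, no overlap), so nothing later overlaps Ravi either.
Omar starts after Marcus ends, so nothing later overlaps Marcus either.
Lucia starts after Omar ends, so nothing later overlaps Omar either.
Mateo starts before Lucia ends → Lucia and Mateo overlap.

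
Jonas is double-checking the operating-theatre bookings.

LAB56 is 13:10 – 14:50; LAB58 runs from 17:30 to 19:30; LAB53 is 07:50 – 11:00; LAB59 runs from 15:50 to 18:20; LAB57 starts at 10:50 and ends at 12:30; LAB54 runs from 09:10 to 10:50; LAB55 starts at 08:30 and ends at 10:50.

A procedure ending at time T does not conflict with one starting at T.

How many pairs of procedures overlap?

Two intervals overlap when each starts before the other ends.
Sorted by start: LAB53, LAB55, LAB54, LAB57, LAB56, LAB59, LAB58.
LAB55 starts before LAB53 ends → LAB53 and LAB55 overlap.
LAB54 starts before LAB53 ends → LAB53 and LAB54 overlap.
LAB57 starts before LAB53 ends → LAB53 and LAB57 overlap.
LAB56 starts after LAB53 ends, so LAB53 has no further overlaps.
LAB54 starts before LAB55 ends → LAB55 and LAB54 overlap.
LAB57 starts exactly when LAB55 ends (back-to-back, no overlap), so LAB55 has no further overlaps.
LAB57 starts exactly when LAB54 ends (back-to-back, no overlap), so LAB54 has no further overlaps.
LAB56 starts after LAB57 ends, so LAB57 has no further overlaps.
LAB59 starts after LAB56 ends, so LAB56 has no further overlaps.
LAB58 starts before LAB59 ends → LAB59 and LAB58 overlap.
Overlapping pairs: LAB53 & LAB54, LAB53 & LAB55, LAB53 & LAB57, LAB54 & LAB55, LAB58 & LAB59 — 5 in total.

5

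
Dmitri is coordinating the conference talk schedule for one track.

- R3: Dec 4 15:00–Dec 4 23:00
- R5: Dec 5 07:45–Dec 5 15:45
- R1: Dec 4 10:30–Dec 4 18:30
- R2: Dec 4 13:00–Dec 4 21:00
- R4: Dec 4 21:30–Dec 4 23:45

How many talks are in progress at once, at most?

Sweep the timeline, counting +1 at each start and −1 at each end (ends before starts at a tie):
Dec 4 10:30 start R1 → 1
Dec 4 13:00 start R2 → 2
Dec 4 15:00 start R3 → 3
Dec 4 18:30 end R1 → 2
Dec 4 21:00 end R2 → 1
Dec 4 21:30 start R4 → 2
Dec 4 23:00 end R3 → 1
Dec 4 23:45 end R4 → 0
Dec 5 07:45 start R5 → 1
Dec 5 15:45 end R5 → 0
Peak is 3, at Dec 4 15:00 (R1, R2, R3).

3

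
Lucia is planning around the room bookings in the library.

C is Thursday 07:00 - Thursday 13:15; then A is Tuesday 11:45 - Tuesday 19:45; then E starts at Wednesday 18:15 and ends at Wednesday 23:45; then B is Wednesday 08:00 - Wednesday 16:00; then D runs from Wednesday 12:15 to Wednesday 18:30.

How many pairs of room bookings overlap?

Sorted by start: A, B, D, E, C.
B starts after A ends — done with A.
D starts before B ends → B and D overlap.
E starts after B ends — done with B.
E starts before D ends → D and E overlap.
C starts after D ends.
C starts after E ends.
Overlapping pairs: B & D, D & E — 2 in total.

2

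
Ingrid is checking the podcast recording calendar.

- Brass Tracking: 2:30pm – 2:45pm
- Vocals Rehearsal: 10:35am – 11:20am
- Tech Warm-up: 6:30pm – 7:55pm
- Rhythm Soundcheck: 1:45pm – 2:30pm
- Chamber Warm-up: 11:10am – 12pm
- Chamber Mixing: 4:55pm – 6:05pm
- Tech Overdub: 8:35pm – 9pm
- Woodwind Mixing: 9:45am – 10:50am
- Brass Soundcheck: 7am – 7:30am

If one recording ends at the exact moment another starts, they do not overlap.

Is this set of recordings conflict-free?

No

Sorted by start: Brass Soundcheck, Woodwind Mixing, Vocals Rehearsal, Chamber Warm-up, Rhythm Soundcheck, Brass Tracking, Chamber Mixing, Tech Warm-up, Tech Overdub.
Woodwind Mixing starts after Brass Soundcheck ends; Brass Soundcheck is clear from here.
Vocals Rehearsal starts before Woodwind Mixing ends → Woodwind Mixing and Vocals Rehearsal overlap.
That's a conflict, so the schedule is not conflict-free.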